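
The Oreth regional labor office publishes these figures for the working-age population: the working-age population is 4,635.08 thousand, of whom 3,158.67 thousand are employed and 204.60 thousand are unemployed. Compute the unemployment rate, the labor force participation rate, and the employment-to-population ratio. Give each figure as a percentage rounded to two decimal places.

Unemployment rate ≈ 6.08%; labor force participation rate ≈ 72.56%; employment-population ratio ≈ 68.15%.

Labor force = employed + unemployed = 3,158.67 + 204.60 = 3,363.27 thousand.
Unemployment rate = 204.60 / 3,363.27 = 6.08%.
Labor force participation rate = 3,363.27 / 4,635.08 = 72.56%.
Employment-population ratio = 3,158.67 / 4,635.08 = 68.15%.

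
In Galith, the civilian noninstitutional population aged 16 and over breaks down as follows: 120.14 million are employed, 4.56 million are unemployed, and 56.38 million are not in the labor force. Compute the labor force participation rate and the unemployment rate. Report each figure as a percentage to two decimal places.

Labor force = employed + unemployed = 120.14 + 4.56 = 124.70 million.
Working-age population = 124.70 + 56.38 = 181.08 million.
Unemployment rate = 4.56 / 124.70 = 3.66%.
Labor force participation rate = 124.70 / 181.08 = 68.86%.

Labor force participation rate ≈ 68.86%; unemployment rate ≈ 3.66%.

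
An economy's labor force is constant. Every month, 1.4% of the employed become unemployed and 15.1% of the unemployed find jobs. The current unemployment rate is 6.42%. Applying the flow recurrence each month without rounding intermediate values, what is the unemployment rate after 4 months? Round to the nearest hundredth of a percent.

Unemployment rate after four months ≈ 7.48%.

With a fixed labor force, u_{t+1} = u_t + s·(1−u_t) − f·u_t = u_t·(1−s−f) + s.
Here 1−s−f = 0.835 and s = 0.014.
u_1 = 0.064200 × 0.835 + 0.014 = 0.067607.
u_2 = 0.067607 × 0.835 + 0.014 = 0.070452.
u_3 = 0.070452 × 0.835 + 0.014 = 0.072827.
u_4 = 0.072827 × 0.835 + 0.014 = 0.074811.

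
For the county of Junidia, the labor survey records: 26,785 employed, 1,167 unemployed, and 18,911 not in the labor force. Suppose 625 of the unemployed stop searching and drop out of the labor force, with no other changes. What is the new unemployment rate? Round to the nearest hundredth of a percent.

New unemployment rate ≈ 1.98%.

Initially, labor force = 26,785 + 1,167 = 27,952, so u = 1,167/27,952 = 4.18%.
After the change, unemployed and labor force both fall by 625 → E = 26,785, U = 542, labor force = 27,327.
New unemployment rate = 542 / 27,327 = 1.98%.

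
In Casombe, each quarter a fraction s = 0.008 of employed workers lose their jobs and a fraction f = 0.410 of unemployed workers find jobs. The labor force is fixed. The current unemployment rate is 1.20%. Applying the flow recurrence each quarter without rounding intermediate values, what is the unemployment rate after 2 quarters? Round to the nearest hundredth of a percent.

Unemployment rate after two quarters ≈ 1.67%.

With a fixed labor force, u_{t+1} = u_t + s·(1−u_t) − f·u_t = u_t·(1−s−f) + s.
Here 1−s−f = 0.582 and s = 0.008.
u_1 = 0.012000 × 0.582 + 0.008 = 0.014984.
u_2 = 0.014984 × 0.582 + 0.008 = 0.016721.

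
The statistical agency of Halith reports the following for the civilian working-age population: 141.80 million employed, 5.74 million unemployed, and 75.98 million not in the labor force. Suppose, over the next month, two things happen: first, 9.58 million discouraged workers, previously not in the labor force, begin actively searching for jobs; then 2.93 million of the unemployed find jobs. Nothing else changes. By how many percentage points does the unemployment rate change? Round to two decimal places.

Initially, labor force = 141.80 + 5.74 = 147.54 million, so u = 5.74/147.54 = 3.89%.
After the first change, unemployed and labor force both rise by 9.58 → E = 141.80, U = 15.32, labor force = 157.12 million.
After the second change, unemployed falls and employed rises by 2.93; labor force unchanged → E = 144.73, U = 12.39, labor force = 157.12 million.
New unemployment rate = 12.39 / 157.12 = 7.89%.
Change = 7.89% − 3.89% = +4.00 percentage points.

The unemployment rate changes by +4.00 percentage points.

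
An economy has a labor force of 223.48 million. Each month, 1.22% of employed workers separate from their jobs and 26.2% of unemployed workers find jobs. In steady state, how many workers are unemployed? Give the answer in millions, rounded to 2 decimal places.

Steady-state unemployment rate u* = s/(s+f) = 1.22/(1.22+26.2) = 0.044493.
Unemployed = u* × labor force = 0.044493 × 223.48 ≈ 9.94 million.

About 9.94 million are unemployed in steady state.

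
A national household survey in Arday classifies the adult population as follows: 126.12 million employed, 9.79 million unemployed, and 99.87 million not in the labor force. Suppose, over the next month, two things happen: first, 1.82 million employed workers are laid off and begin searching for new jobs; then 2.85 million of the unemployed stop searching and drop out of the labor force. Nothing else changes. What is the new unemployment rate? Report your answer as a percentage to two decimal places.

Initially, labor force = 126.12 + 9.79 = 135.91 million, so u = 9.79/135.91 = 7.20%.
After the first change, employed falls and unemployed rises by 1.82; labor force unchanged → E = 124.30, U = 11.61, labor force = 135.91 million.
After the second change, unemployed and labor force both fall by 2.85 → E = 124.30, U = 8.76, labor force = 133.06 million.
New unemployment rate = 8.76 / 133.06 = 6.58%.

New unemployment rate ≈ 6.58%.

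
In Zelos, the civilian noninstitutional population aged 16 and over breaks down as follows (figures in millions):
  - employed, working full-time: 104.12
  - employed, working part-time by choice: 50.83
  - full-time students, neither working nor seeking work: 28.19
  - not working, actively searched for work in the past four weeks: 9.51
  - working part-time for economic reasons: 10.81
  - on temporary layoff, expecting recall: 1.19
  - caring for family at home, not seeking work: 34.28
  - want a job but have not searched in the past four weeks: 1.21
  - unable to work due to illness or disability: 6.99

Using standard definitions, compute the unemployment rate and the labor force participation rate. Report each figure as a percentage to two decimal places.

Unemployment rate ≈ 6.06%; labor force participation rate ≈ 71.40%.

Employed = 104.12 + 50.83 + 10.81 = 165.76 million (anyone who worked, including part-time for economic reasons, counts as employed).
Unemployed = 9.51 + 1.19 = 10.70 million (jobless and actively searching, or on temporary layoff).
Labor force = 165.76 + 10.70 = 176.46 million.
Not in labor force = 28.19 + 34.28 + 1.21 + 6.99 = 70.67 million (those not working and not actively searching are outside the labor force — including those who want a job but have given up searching).
Civilian working-age population = 176.46 + 70.67 = 247.13 million.
Unemployment rate = 10.70 / 176.46 = 6.06%.
Labor force participation rate = 176.46 / 247.13 = 71.40%.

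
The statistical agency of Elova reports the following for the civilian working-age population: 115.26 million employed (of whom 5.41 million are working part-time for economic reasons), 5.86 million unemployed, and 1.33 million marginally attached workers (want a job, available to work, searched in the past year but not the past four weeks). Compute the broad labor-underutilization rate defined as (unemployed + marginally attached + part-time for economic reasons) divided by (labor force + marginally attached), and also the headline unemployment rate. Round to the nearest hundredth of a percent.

Labor force = 115.26 + 5.86 = 121.12 million.
Numerator = 5.86 + 1.33 + 5.41 = 12.60 million.
Denominator = 121.12 + 1.33 = 122.45 million.
Broad rate = 12.60 / 122.45 = 10.29%.
Headline unemployment rate = 5.86 / 121.12 = 4.84%.

Broad underutilization rate ≈ 10.29%; headline unemployment rate ≈ 4.84%.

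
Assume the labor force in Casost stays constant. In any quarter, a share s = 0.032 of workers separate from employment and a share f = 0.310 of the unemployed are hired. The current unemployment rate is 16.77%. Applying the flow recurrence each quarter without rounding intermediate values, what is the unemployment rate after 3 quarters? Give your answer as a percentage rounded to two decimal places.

Unemployment rate after three quarters ≈ 11.47%.

With a fixed labor force, u_{t+1} = u_t + s·(1−u_t) − f·u_t = u_t·(1−s−f) + s.
Here 1−s−f = 0.658 and s = 0.032.
u_1 = 0.167700 × 0.658 + 0.032 = 0.142347.
u_2 = 0.142347 × 0.658 + 0.032 = 0.125664.
u_3 = 0.125664 × 0.658 + 0.032 = 0.114687.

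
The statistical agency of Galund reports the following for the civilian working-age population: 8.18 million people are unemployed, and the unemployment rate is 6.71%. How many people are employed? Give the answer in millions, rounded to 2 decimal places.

About 113.73 million are employed.

Labor force = U / u = 8.18 / 0.0671 ≈ 121.91 million.
Employed = labor force − unemployed = 121.91 − 8.18 = 113.73 million.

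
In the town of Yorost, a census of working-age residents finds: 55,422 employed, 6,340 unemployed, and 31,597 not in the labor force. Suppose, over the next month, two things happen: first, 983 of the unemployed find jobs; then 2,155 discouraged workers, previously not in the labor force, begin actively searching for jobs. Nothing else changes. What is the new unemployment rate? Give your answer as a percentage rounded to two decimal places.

New unemployment rate ≈ 11.75%.

Initially, labor force = 55,422 + 6,340 = 61,762, so u = 6,340/61,762 = 10.27%.
After the first change, unemployed falls and employed rises by 983; labor force unchanged → E = 56,405, U = 5,357, labor force = 61,762.
After the second change, unemployed and labor force both rise by 2,155 → E = 56,405, U = 7,512, labor force = 63,917.
New unemployment rate = 7,512 / 63,917 = 11.75%.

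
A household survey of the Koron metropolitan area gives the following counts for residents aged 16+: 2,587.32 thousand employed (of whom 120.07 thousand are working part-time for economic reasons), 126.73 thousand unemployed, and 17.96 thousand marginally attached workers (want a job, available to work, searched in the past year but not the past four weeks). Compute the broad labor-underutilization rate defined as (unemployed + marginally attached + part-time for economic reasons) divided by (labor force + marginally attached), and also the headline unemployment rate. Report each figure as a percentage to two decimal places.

Broad underutilization rate ≈ 9.69%; headline unemployment rate ≈ 4.67%.

Labor force = 2,587.32 + 126.73 = 2,714.05 thousand.
Numerator = 126.73 + 17.96 + 120.07 = 264.76 thousand.
Denominator = 2,714.05 + 17.96 = 2,732.01 thousand.
Broad rate = 264.76 / 2,732.01 = 9.69%.
Headline unemployment rate = 126.73 / 2,714.05 = 4.67%.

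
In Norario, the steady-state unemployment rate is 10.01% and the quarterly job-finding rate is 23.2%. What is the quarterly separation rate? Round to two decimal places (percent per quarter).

From u* = s/(s+f): s = u·f/(1−u).
s = 0.1001 × 23.2 / (1 − 0.1001) = 2.3223 / 0.8999 ≈ 2.58% per quarter.

Separation rate ≈ 2.58% per quarter.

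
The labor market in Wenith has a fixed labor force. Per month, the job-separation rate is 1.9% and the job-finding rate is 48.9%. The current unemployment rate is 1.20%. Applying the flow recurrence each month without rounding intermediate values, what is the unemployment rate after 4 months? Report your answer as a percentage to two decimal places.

With a fixed labor force, u_{t+1} = u_t + s·(1−u_t) − f·u_t = u_t·(1−s−f) + s.
Here 1−s−f = 0.492 and s = 0.019.
u_1 = 0.012000 × 0.492 + 0.019 = 0.024904.
u_2 = 0.024904 × 0.492 + 0.019 = 0.031253.
u_3 = 0.031253 × 0.492 + 0.019 = 0.034376.
u_4 = 0.034376 × 0.492 + 0.019 = 0.035913.

Unemployment rate after four months ≈ 3.59%.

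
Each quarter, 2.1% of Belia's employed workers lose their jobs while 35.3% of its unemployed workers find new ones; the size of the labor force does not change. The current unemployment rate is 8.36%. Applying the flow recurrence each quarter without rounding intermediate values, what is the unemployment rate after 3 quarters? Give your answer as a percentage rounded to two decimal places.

With a fixed labor force, u_{t+1} = u_t + s·(1−u_t) − f·u_t = u_t·(1−s−f) + s.
Here 1−s−f = 0.626 and s = 0.021.
u_1 = 0.083600 × 0.626 + 0.021 = 0.073334.
u_2 = 0.073334 × 0.626 + 0.021 = 0.066907.
u_3 = 0.066907 × 0.626 + 0.021 = 0.062884.

Unemployment rate after three quarters ≈ 6.29%.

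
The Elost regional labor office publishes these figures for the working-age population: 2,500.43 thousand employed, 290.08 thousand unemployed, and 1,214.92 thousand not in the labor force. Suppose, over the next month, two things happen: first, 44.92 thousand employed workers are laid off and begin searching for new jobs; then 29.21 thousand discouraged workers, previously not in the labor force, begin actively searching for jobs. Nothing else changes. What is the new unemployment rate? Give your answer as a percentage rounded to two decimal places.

New unemployment rate ≈ 12.92%.

Initially, labor force = 2,500.43 + 290.08 = 2,790.51 thousand, so u = 290.08/2,790.51 = 10.40%.
After the first change, employed falls and unemployed rises by 44.92; labor force unchanged → E = 2,455.51, U = 335.00, labor force = 2,790.51 thousand.
After the second change, unemployed and labor force both rise by 29.21 → E = 2,455.51, U = 364.21, labor force = 2,819.72 thousand.
New unemployment rate = 364.21 / 2,819.72 = 12.92%.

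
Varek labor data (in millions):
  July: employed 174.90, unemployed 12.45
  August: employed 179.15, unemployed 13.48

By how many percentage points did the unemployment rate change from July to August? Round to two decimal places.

July: labor force = 174.90 + 12.45 = 187.35; u = 12.45/187.35 = 6.65%.
August: labor force = 179.15 + 13.48 = 192.63; u = 13.48/192.63 = 7.00%.
Change = 7.00% − 6.65% = +0.35 pp.

The unemployment rate changed by +0.35 percentage points.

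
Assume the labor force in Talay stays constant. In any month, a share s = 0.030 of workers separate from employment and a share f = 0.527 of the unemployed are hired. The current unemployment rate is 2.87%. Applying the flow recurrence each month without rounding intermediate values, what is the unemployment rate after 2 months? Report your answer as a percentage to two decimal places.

With a fixed labor force, u_{t+1} = u_t + s·(1−u_t) − f·u_t = u_t·(1−s−f) + s.
Here 1−s−f = 0.443 and s = 0.030.
u_1 = 0.028700 × 0.443 + 0.030 = 0.042714.
u_2 = 0.042714 × 0.443 + 0.030 = 0.048922.

Unemployment rate after two months ≈ 4.89%.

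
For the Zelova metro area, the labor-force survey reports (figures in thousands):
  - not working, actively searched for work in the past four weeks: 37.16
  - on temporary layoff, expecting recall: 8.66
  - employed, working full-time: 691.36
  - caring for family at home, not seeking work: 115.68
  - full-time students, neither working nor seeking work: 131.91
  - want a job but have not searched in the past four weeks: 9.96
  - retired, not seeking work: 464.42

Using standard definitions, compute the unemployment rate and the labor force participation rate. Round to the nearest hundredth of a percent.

Unemployment rate ≈ 6.22%; labor force participation rate ≈ 50.52%.

Employed = 691.36 thousand.
Unemployed = 37.16 + 8.66 = 45.82 thousand (jobless and actively searching, or on temporary layoff).
Labor force = 691.36 + 45.82 = 737.18 thousand.
Not in labor force = 115.68 + 131.91 + 9.96 + 464.42 = 721.97 thousand (those not working and not actively searching are outside the labor force — including those who want a job but have given up searching).
Civilian working-age population = 737.18 + 721.97 = 1,459.15 thousand.
Unemployment rate = 45.82 / 737.18 = 6.22%.
Labor force participation rate = 737.18 / 1,459.15 = 50.52%.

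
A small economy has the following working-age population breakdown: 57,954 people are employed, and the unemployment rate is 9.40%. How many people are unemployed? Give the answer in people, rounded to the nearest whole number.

Let U be the number unemployed. The labor force is E + U, and U/(E+U) = 0.0940.
So U = 0.0940 × 57,954 / (1 − 0.0940) = 5447.68 / 0.9060 ≈ 6,013.

About 6,013 are unemployed.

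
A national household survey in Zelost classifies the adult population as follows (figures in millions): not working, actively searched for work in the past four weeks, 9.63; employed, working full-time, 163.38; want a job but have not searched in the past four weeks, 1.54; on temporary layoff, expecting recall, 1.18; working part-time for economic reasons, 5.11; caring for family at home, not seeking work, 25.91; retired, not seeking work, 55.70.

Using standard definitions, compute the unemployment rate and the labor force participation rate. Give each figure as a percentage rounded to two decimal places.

Unemployment rate ≈ 6.03%; labor force participation rate ≈ 68.32%.

Employed = 163.38 + 5.11 = 168.49 million (anyone who worked, including part-time for economic reasons, counts as employed).
Unemployed = 9.63 + 1.18 = 10.81 million (jobless and actively searching, or on temporary layoff).
Labor force = 168.49 + 10.81 = 179.30 million.
Not in labor force = 1.54 + 25.91 + 55.70 = 83.15 million (those not working and not actively searching are outside the labor force — including those who want a job but have given up searching).
Civilian working-age population = 179.30 + 83.15 = 262.45 million.
Unemployment rate = 10.81 / 179.30 = 6.03%.
Labor force participation rate = 179.30 / 262.45 = 68.32%.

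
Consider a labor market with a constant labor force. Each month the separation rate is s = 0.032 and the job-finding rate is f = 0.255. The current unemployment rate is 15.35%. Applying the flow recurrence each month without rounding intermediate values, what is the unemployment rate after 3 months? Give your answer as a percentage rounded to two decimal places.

Unemployment rate after three months ≈ 12.67%.

With a fixed labor force, u_{t+1} = u_t + s·(1−u_t) − f·u_t = u_t·(1−s−f) + s.
Here 1−s−f = 0.713 and s = 0.032.
u_1 = 0.153500 × 0.713 + 0.032 = 0.141446.
u_2 = 0.141446 × 0.713 + 0.032 = 0.132851.
u_3 = 0.132851 × 0.713 + 0.032 = 0.126723.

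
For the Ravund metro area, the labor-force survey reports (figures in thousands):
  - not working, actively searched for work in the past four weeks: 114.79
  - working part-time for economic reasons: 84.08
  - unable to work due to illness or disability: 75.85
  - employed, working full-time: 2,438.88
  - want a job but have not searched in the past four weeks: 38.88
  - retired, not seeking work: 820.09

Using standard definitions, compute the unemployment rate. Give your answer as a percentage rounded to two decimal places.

Unemployment rate ≈ 4.35%.

Employed = 84.08 + 2,438.88 = 2,522.96 thousand (anyone who worked, including part-time for economic reasons, counts as employed).
Unemployed = 114.79 thousand.
Labor force = 2,522.96 + 114.79 = 2,637.75 thousand.
Unemployment rate = 114.79 / 2,637.75 = 4.35%.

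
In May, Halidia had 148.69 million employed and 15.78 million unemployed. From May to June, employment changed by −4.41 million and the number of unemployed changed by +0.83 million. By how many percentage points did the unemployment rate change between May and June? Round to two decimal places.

The unemployment rate changed by +0.73 percentage points.

May: labor force = 148.69 + 15.78 = 164.47; u = 15.78/164.47 = 9.59%.
June: labor force = 144.28 + 16.61 = 160.89; u = 16.61/160.89 = 10.32%.
Change = 10.32% − 9.59% = +0.73 pp.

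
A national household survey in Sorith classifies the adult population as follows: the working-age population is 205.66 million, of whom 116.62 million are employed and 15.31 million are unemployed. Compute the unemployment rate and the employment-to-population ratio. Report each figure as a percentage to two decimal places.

Unemployment rate ≈ 11.60%; employment-population ratio ≈ 56.71%.

Labor force = employed + unemployed = 116.62 + 15.31 = 131.93 million.
Unemployment rate = 15.31 / 131.93 = 11.60%.
Employment-population ratio = 116.62 / 205.66 = 56.71%.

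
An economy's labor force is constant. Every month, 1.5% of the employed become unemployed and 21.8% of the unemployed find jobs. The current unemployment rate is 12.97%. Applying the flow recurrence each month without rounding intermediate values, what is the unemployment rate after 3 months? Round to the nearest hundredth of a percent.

Unemployment rate after three months ≈ 9.39%.

With a fixed labor force, u_{t+1} = u_t + s·(1−u_t) − f·u_t = u_t·(1−s−f) + s.
Here 1−s−f = 0.767 and s = 0.015.
u_1 = 0.129700 × 0.767 + 0.015 = 0.114480.
u_2 = 0.114480 × 0.767 + 0.015 = 0.102806.
u_3 = 0.102806 × 0.767 + 0.015 = 0.093852.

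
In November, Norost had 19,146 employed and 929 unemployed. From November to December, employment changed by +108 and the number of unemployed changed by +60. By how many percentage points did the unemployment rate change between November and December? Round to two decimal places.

The unemployment rate changed by +0.26 percentage points.

November: labor force = 19,146 + 929 = 20,075; u = 929/20,075 = 4.63%.
December: labor force = 19,254 + 989 = 20,243; u = 989/20,243 = 4.89%.
Change = 4.89% − 4.63% = +0.26 pp.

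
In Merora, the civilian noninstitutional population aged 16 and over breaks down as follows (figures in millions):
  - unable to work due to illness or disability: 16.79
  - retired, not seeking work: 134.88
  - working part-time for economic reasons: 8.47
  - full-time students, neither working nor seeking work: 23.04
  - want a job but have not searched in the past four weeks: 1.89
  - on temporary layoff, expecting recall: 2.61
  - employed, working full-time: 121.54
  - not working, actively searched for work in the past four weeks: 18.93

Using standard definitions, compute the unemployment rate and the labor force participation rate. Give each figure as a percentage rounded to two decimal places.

Unemployment rate ≈ 14.21%; labor force participation rate ≈ 46.18%.

Employed = 8.47 + 121.54 = 130.01 million (anyone who worked, including part-time for economic reasons, counts as employed).
Unemployed = 2.61 + 18.93 = 21.54 million (jobless and actively searching, or on temporary layoff).
Labor force = 130.01 + 21.54 = 151.55 million.
Not in labor force = 16.79 + 134.88 + 23.04 + 1.89 = 176.60 million (those not working and not actively searching are outside the labor force — including those who want a job but have given up searching).
Civilian working-age population = 151.55 + 176.60 = 328.15 million.
Unemployment rate = 21.54 / 151.55 = 14.21%.
Labor force participation rate = 151.55 / 328.15 = 46.18%.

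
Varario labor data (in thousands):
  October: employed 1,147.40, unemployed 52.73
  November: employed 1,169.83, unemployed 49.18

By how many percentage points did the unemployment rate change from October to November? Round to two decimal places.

October: labor force = 1,147.40 + 52.73 = 1,200.13; u = 52.73/1,200.13 = 4.39%.
November: labor force = 1,169.83 + 49.18 = 1,219.01; u = 49.18/1,219.01 = 4.03%.
Change = 4.03% − 4.39% = −0.36 pp.

The unemployment rate changed by −0.36 percentage points.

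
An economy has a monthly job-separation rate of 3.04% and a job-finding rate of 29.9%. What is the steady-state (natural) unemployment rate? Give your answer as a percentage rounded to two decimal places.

Steady-state unemployment rate ≈ 9.23%.

At steady state the flows balance: s·E = f·U, so U/(E+U) = s/(s+f).
u* = 3.04 / (3.04 + 29.9) = 3.04 / 32.94 = 9.23%.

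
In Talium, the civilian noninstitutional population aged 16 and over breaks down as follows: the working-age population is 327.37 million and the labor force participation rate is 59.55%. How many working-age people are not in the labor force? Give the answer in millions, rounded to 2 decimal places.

Share not in the labor force = 1 − 0.5955 = 0.4045.
Not in labor force = 0.4045 × 327.37 ≈ 132.42 million.

About 132.42 million are not in the labor force.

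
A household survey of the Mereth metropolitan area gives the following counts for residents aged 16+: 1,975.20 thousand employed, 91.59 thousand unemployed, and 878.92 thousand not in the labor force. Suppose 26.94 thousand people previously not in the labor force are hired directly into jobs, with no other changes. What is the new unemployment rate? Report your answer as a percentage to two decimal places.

Initially, labor force = 1,975.20 + 91.59 = 2,066.79 thousand, so u = 91.59/2,066.79 = 4.43%.
After the change, employed and labor force both rise by 26.94; unemployed unchanged → E = 2,002.14, U = 91.59, labor force = 2,093.73 thousand.
New unemployment rate = 91.59 / 2,093.73 = 4.37%.

New unemployment rate ≈ 4.37%.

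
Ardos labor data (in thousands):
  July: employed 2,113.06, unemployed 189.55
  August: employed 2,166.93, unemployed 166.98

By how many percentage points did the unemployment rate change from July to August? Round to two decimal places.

The unemployment rate changed by −1.08 percentage points.

July: labor force = 2,113.06 + 189.55 = 2,302.61; u = 189.55/2,302.61 = 8.23%.
August: labor force = 2,166.93 + 166.98 = 2,333.91; u = 166.98/2,333.91 = 7.15%.
Change = 7.15% − 8.23% = −1.08 pp.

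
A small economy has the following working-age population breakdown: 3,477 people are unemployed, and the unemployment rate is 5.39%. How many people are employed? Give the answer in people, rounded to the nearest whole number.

Labor force = U / u = 3,477 / 0.0539 ≈ 64,508.
Employed = labor force − unemployed = 64,508 − 3,477 = 61,031.

About 61,031 are employed.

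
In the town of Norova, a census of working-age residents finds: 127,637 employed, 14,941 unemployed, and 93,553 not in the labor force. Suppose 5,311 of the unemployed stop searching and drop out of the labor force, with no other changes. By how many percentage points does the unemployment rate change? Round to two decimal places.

Initially, labor force = 127,637 + 14,941 = 142,578, so u = 14,941/142,578 = 10.48%.
After the change, unemployed and labor force both fall by 5,311 → E = 127,637, U = 9,630, labor force = 137,267.
New unemployment rate = 9,630 / 137,267 = 7.02%.
Change = 7.02% − 10.48% = −3.46 percentage points.

The unemployment rate changes by −3.46 percentage points.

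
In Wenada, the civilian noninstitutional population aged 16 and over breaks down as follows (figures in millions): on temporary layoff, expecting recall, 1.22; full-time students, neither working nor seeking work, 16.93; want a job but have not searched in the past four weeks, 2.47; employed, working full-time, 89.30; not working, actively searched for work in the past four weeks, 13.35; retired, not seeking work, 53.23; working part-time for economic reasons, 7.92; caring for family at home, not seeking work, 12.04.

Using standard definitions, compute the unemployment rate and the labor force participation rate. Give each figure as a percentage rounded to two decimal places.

Unemployment rate ≈ 13.03%; labor force participation rate ≈ 56.90%.

Employed = 89.30 + 7.92 = 97.22 million (anyone who worked, including part-time for economic reasons, counts as employed).
Unemployed = 1.22 + 13.35 = 14.57 million (jobless and actively searching, or on temporary layoff).
Labor force = 97.22 + 14.57 = 111.79 million.
Not in labor force = 16.93 + 2.47 + 53.23 + 12.04 = 84.67 million (those not working and not actively searching are outside the labor force — including those who want a job but have given up searching).
Civilian working-age population = 111.79 + 84.67 = 196.46 million.
Unemployment rate = 14.57 / 111.79 = 13.03%.
Labor force participation rate = 111.79 / 196.46 = 56.90%.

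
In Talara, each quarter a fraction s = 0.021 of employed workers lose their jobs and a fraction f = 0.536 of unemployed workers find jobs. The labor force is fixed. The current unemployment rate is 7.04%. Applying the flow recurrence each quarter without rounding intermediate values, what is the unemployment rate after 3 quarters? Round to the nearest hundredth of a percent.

With a fixed labor force, u_{t+1} = u_t + s·(1−u_t) − f·u_t = u_t·(1−s−f) + s.
Here 1−s−f = 0.443 and s = 0.021.
u_1 = 0.070400 × 0.443 + 0.021 = 0.052187.
u_2 = 0.052187 × 0.443 + 0.021 = 0.044119.
u_3 = 0.044119 × 0.443 + 0.021 = 0.040545.

Unemployment rate after three quarters ≈ 4.05%.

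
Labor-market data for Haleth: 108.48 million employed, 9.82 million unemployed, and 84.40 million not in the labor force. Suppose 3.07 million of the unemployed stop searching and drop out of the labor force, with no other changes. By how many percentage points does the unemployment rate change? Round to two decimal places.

Initially, labor force = 108.48 + 9.82 = 118.30 million, so u = 9.82/118.30 = 8.30%.
After the change, unemployed and labor force both fall by 3.07 → E = 108.48, U = 6.75, labor force = 115.23 million.
New unemployment rate = 6.75 / 115.23 = 5.86%.
Change = 5.86% − 8.30% = −2.44 percentage points.

The unemployment rate changes by −2.44 percentage points.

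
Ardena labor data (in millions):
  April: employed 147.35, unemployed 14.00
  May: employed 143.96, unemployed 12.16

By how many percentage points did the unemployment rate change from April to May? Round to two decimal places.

The unemployment rate changed by −0.89 percentage points.

April: labor force = 147.35 + 14.00 = 161.35; u = 14.00/161.35 = 8.68%.
May: labor force = 143.96 + 12.16 = 156.12; u = 12.16/156.12 = 7.79%.
Change = 7.79% − 8.68% = −0.89 pp.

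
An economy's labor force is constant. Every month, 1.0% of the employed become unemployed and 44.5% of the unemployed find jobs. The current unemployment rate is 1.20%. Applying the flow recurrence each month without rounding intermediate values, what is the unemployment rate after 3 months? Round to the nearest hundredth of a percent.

With a fixed labor force, u_{t+1} = u_t + s·(1−u_t) − f·u_t = u_t·(1−s−f) + s.
Here 1−s−f = 0.545 and s = 0.010.
u_1 = 0.012000 × 0.545 + 0.010 = 0.016540.
u_2 = 0.016540 × 0.545 + 0.010 = 0.019014.
u_3 = 0.019014 × 0.545 + 0.010 = 0.020363.

Unemployment rate after three months ≈ 2.04%.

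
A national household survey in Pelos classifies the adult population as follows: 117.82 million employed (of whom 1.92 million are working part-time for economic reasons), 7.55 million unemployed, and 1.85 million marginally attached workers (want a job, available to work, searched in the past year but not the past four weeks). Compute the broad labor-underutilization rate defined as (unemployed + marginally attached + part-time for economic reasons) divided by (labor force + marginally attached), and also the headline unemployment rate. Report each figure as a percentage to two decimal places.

Labor force = 117.82 + 7.55 = 125.37 million.
Numerator = 7.55 + 1.85 + 1.92 = 11.32 million.
Denominator = 125.37 + 1.85 = 127.22 million.
Broad rate = 11.32 / 127.22 = 8.90%.
Headline unemployment rate = 7.55 / 125.37 = 6.02%.

Broad underutilization rate ≈ 8.90%; headline unemployment rate ≈ 6.02%.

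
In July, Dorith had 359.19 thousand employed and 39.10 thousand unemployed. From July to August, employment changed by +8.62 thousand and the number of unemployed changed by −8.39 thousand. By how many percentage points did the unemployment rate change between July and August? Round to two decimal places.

July: labor force = 359.19 + 39.10 = 398.29; u = 39.10/398.29 = 9.82%.
August: labor force = 367.81 + 30.71 = 398.52; u = 30.71/398.52 = 7.71%.
Change = 7.71% − 9.82% = −2.11 pp.

The unemployment rate changed by −2.11 percentage points.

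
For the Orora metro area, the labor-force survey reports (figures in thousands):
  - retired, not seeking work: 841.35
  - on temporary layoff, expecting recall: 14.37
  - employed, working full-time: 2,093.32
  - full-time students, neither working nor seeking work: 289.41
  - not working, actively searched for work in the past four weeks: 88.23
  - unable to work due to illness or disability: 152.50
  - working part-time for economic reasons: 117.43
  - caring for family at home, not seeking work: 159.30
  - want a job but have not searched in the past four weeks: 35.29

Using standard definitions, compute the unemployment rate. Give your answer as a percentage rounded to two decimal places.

Employed = 2,093.32 + 117.43 = 2,210.75 thousand (anyone who worked, including part-time for economic reasons, counts as employed).
Unemployed = 14.37 + 88.23 = 102.60 thousand (jobless and actively searching, or on temporary layoff).
Labor force = 2,210.75 + 102.60 = 2,313.35 thousand.
Unemployment rate = 102.60 / 2,313.35 = 4.44%.

Unemployment rate ≈ 4.44%.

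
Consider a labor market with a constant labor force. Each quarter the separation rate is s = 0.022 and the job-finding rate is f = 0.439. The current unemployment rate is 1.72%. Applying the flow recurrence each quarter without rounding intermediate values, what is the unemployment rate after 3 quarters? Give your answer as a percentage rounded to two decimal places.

Unemployment rate after three quarters ≈ 4.29%.

With a fixed labor force, u_{t+1} = u_t + s·(1−u_t) − f·u_t = u_t·(1−s−f) + s.
Here 1−s−f = 0.539 and s = 0.022.
u_1 = 0.017200 × 0.539 + 0.022 = 0.031271.
u_2 = 0.031271 × 0.539 + 0.022 = 0.038855.
u_3 = 0.038855 × 0.539 + 0.022 = 0.042943.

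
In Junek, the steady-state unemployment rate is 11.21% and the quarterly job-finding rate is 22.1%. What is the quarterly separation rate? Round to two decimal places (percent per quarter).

Separation rate ≈ 2.79% per quarter.

From u* = s/(s+f): s = u·f/(1−u).
s = 0.1121 × 22.1 / (1 − 0.1121) = 2.4774 / 0.8879 ≈ 2.79% per quarter.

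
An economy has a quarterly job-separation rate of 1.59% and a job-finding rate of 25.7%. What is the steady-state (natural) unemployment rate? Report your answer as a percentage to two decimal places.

At steady state the flows balance: s·E = f·U, so U/(E+U) = s/(s+f).
u* = 1.59 / (1.59 + 25.7) = 1.59 / 27.29 = 5.83%.

Steady-state unemployment rate ≈ 5.83%.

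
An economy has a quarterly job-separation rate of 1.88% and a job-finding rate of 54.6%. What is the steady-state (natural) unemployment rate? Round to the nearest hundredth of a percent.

At steady state the flows balance: s·E = f·U, so U/(E+U) = s/(s+f).
u* = 1.88 / (1.88 + 54.6) = 1.88 / 56.48 = 3.33%.

Steady-state unemployment rate ≈ 3.33%.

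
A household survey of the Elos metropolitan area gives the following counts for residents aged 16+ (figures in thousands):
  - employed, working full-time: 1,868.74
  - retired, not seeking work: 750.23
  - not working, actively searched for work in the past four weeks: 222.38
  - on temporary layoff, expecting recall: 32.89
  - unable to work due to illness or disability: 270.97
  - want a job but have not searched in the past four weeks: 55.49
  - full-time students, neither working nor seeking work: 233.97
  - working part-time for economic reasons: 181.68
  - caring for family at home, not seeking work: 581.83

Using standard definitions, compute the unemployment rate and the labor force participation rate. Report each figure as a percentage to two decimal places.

Employed = 1,868.74 + 181.68 = 2,050.42 thousand (anyone who worked, including part-time for economic reasons, counts as employed).
Unemployed = 222.38 + 32.89 = 255.27 thousand (jobless and actively searching, or on temporary layoff).
Labor force = 2,050.42 + 255.27 = 2,305.69 thousand.
Not in labor force = 750.23 + 270.97 + 55.49 + 233.97 + 581.83 = 1,892.49 thousand (those not working and not actively searching are outside the labor force — including those who want a job but have given up searching).
Civilian working-age population = 2,305.69 + 1,892.49 = 4,198.18 thousand.
Unemployment rate = 255.27 / 2,305.69 = 11.07%.
Labor force participation rate = 2,305.69 / 4,198.18 = 54.92%.

Unemployment rate ≈ 11.07%; labor force participation rate ≈ 54.92%.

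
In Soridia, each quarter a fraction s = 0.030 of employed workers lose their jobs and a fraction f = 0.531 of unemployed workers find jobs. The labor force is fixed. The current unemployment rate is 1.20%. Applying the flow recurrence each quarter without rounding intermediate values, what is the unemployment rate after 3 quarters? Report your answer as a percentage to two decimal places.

With a fixed labor force, u_{t+1} = u_t + s·(1−u_t) − f·u_t = u_t·(1−s−f) + s.
Here 1−s−f = 0.439 and s = 0.030.
u_1 = 0.012000 × 0.439 + 0.030 = 0.035268.
u_2 = 0.035268 × 0.439 + 0.030 = 0.045483.
u_3 = 0.045483 × 0.439 + 0.030 = 0.049967.

Unemployment rate after three quarters ≈ 5.00%.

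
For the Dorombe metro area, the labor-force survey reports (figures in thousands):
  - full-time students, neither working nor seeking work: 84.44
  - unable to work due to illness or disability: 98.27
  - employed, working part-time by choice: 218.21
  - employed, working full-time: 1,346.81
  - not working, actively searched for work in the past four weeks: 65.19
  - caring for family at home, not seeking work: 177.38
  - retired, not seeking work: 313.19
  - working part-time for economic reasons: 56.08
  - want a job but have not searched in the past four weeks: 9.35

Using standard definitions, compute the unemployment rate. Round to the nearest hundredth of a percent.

Employed = 218.21 + 1,346.81 + 56.08 = 1,621.10 thousand (anyone who worked, including part-time for economic reasons, counts as employed).
Unemployed = 65.19 thousand.
Labor force = 1,621.10 + 65.19 = 1,686.29 thousand.
Unemployment rate = 65.19 / 1,686.29 = 3.87%.

Unemployment rate ≈ 3.87%.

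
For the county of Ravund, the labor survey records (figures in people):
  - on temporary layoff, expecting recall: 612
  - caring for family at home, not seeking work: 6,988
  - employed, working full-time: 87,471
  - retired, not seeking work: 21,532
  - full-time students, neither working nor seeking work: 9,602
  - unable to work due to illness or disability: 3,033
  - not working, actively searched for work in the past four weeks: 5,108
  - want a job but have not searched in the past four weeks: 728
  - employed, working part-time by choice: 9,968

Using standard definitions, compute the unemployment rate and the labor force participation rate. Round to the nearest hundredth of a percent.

Unemployment rate ≈ 5.54%; labor force participation rate ≈ 71.12%.

Employed = 87,471 + 9,968 = 97,439.
Unemployed = 612 + 5,108 = 5,720 (jobless and actively searching, or on temporary layoff).
Labor force = 97,439 + 5,720 = 103,159.
Not in labor force = 6,988 + 21,532 + 9,602 + 3,033 + 728 = 41,883 (those not working and not actively searching are outside the labor force — including those who want a job but have given up searching).
Civilian working-age population = 103,159 + 41,883 = 145,042.
Unemployment rate = 5,720 / 103,159 = 5.54%.
Labor force participation rate = 103,159 / 145,042 = 71.12%.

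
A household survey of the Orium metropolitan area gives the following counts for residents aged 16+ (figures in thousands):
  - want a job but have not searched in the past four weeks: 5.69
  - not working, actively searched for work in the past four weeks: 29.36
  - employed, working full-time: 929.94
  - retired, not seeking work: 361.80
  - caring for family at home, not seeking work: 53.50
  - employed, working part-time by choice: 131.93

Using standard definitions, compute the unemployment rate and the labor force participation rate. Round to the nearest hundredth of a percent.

Unemployment rate ≈ 2.69%; labor force participation rate ≈ 72.16%.

Employed = 929.94 + 131.93 = 1,061.87 thousand.
Unemployed = 29.36 thousand.
Labor force = 1,061.87 + 29.36 = 1,091.23 thousand.
Not in labor force = 5.69 + 361.80 + 53.50 = 420.99 thousand (those not working and not actively searching are outside the labor force — including those who want a job but have given up searching).
Civilian working-age population = 1,091.23 + 420.99 = 1,512.22 thousand.
Unemployment rate = 29.36 / 1,091.23 = 2.69%.
Labor force participation rate = 1,091.23 / 1,512.22 = 72.16%.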